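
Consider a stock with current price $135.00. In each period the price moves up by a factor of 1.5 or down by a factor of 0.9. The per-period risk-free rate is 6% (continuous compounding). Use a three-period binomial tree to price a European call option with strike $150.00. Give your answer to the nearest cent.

$26.49

Risk-neutral probability p = (e^0.06 − 0.9)/(1.5 − 0.9) = 0.1618/0.6000 = 0.2697
Terminal stock prices: S_uuu = 455.6, S_uud = 273.4, S_udd = 164, S_ddd = 98.42
Terminal payoffs (S − K): max(305.6, 0) = 305.6, max(123.4, 0) = 123.4, max(14.03, 0) = 14.03, max(-51.58, 0) = 0
Node uu (S = 303.8): V_uu = e^(−0.06)·[0.2697·305.6250 + 0.7303·123.3750] = 162.4853
Node ud (S = 182.2): V_ud = e^(−0.06)·[0.2697·123.3750 + 0.7303·14.0250] = 40.9853
Node dd (S = 109.4): V_dd = e^(−0.06)·[0.2697·14.0250 + 0.7303·0.0000] = 3.5626
Node u (S = 202.5): V_u = e^(−0.06)·[0.2697·162.4853 + 0.7303·40.9853] = 69.4619
Node d (S = 121.5): V_d = e^(−0.06)·[0.2697·40.9853 + 0.7303·3.5626] = 12.8613
Node 0 (S = 135): V_0 = e^(−0.06)·[0.2697·69.4619 + 0.7303·12.8613] = 26.4900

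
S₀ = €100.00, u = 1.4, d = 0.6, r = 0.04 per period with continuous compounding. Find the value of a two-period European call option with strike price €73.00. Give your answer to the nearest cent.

€39.50

Risk-neutral probability p = (e^0.04 − 0.6)/(1.4 − 0.6) = 0.4408/0.8000 = 0.5510
Terminal stock prices: S_uu = 196, S_ud = 84, S_dd = 36
Terminal payoffs (S − K): max(123, 0) = 123, max(11, 0) = 11, max(-37, 0) = 0
Node u (S = 140): V_u = e^(−0.04)·[0.5510·123.0000 + 0.4490·11.0000] = 69.8624
Node d (S = 60): V_d = e^(−0.04)·[0.5510·11.0000 + 0.4490·0.0000] = 5.8235
Node 0 (S = 100): V_0 = e^(−0.04)·[0.5510·69.8624 + 0.4490·5.8235] = 39.4978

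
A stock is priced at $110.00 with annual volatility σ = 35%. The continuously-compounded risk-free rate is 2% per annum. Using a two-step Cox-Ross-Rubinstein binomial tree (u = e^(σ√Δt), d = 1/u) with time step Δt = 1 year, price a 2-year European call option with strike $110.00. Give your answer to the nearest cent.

$20.90

CRR parameters: u = e^(σ√Δt) = e^(0.35·√1) = 1.4191, d = 1/u = 0.7047
Per-period rate: rΔt = 0.02·1 = 0.02, so R = e^0.02 = 1.0202
Risk-neutral probability p = (e^0.02 − 0.7047)/(1.4191 − 0.7047) = 0.3155/0.7144 = 0.4417
Terminal stock prices: S_uu = 221.5, S_ud = 110, S_dd = 54.62
Terminal payoffs (S − K): max(111.5, 0) = 111.5, max(0, 0) = 0, max(-55.38, 0) = 0
Node u (S = 156.1): V_u = e^(−0.02)·[0.4417·111.5128 + 0.5583·0.0000] = 48.2756
Node d (S = 77.52): V_d = e^(−0.02)·[0.4417·0.0000 + 0.5583·0.0000] = 0.0000
Node 0 (S = 110): V_0 = e^(−0.02)·[0.4417·48.2756 + 0.5583·0.0000] = 20.8992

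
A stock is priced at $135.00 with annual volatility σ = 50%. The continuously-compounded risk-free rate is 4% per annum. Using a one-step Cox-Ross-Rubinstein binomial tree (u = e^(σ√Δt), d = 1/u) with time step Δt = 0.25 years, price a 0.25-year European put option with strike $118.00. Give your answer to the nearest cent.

$6.91

CRR parameters: u = e^(σ√Δt) = e^(0.5·√0.25) = 1.2840, d = 1/u = 0.7788
Per-period rate: rΔt = 0.04·0.25 = 0.01, so R = e^0.01 = 1.0101
Risk-neutral probability p = (e^0.01 − 0.7788)/(1.2840 − 0.7788) = 0.2312/0.5052 = 0.4577
Terminal stock prices: S_u = 173.3, S_d = 105.1
Terminal payoffs (K − S): max(-55.34, 0) = 0, max(12.86, 0) = 12.86
Node 0 (S = 135): V_0 = e^(−0.01)·[0.4577·0.0000 + 0.5423·12.8619] = 6.9054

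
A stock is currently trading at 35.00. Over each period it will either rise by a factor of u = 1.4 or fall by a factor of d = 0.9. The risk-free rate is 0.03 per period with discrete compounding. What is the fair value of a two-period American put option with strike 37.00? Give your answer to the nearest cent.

Risk-neutral probability p = (1 + 0.03 − 0.9)/(1.4 − 0.9) = 0.1300/0.5000 = 0.2600
Terminal stock prices: S_uu = 68.6, S_ud = 44.1, S_dd = 28.35
Terminal payoffs (K − S): max(-31.6, 0) = 0, max(-7.1, 0) = 0, max(8.65, 0) = 8.65
Node u (S = 49): continuation = 1/1.03·[0.2600·0.0000 + 0.7400·0.0000] = 0.0000; exercise value = 0.0000 ≤ continuation, so V_u = 0.0000
Node d (S = 31.5): continuation = 1/1.03·[0.2600·0.0000 + 0.7400·8.6500] = 6.2146; exercise value = 5.5000 ≤ continuation, so V_d = 6.2146
Node 0 (S = 35): continuation = 1/1.03·[0.2600·0.0000 + 0.7400·6.2146] = 4.4648; exercise value = 2.0000 ≤ continuation, so V_0 = 4.4648

4.46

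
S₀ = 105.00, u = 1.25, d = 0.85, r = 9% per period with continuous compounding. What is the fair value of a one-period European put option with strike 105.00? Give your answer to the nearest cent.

Risk-neutral probability p = (e^0.09 − 0.85)/(1.25 − 0.85) = 0.2442/0.4000 = 0.6104
Terminal stock prices: S_u = 131.2, S_d = 89.25
Terminal payoffs (K − S): max(-26.25, 0) = 0, max(15.75, 0) = 15.75
Node 0 (S = 105): V_0 = e^(−0.09)·[0.6104·0.0000 + 0.3896·15.7500] = 5.6076

5.61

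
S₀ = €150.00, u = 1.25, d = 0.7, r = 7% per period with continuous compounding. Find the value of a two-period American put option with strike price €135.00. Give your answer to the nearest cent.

€9.74

Risk-neutral probability p = (e^0.07 − 0.7)/(1.25 − 0.7) = 0.3725/0.5500 = 0.6773
Terminal stock prices: S_uu = 234.4, S_ud = 131.2, S_dd = 73.5
Terminal payoffs (K − S): max(-99.38, 0) = 0, max(3.75, 0) = 3.75, max(61.5, 0) = 61.5
Node u (S = 187.5): continuation = e^(−0.07)·[0.6773·0.0000 + 0.3227·3.7500] = 1.1284; exercise value = 0.0000 ≤ continuation, so V_u = 1.1284
Node d (S = 105): continuation = e^(−0.07)·[0.6773·3.7500 + 0.3227·61.5000] = 20.8732; exercise value = 30.0000 > continuation, so V_d = 30.0000 (exercise)
Node 0 (S = 150): continuation = e^(−0.07)·[0.6773·1.1284 + 0.3227·30.0000] = 9.7394; exercise value = 0.0000 ≤ continuation, so V_0 = 9.7394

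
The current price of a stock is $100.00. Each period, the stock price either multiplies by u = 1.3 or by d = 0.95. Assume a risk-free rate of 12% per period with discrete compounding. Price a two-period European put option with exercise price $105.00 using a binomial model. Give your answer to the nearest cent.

Risk-neutral probability p = (1 + 0.12 − 0.95)/(1.3 − 0.95) = 0.1700/0.3500 = 0.4857
Terminal stock prices: S_uu = 169, S_ud = 123.5, S_dd = 90.25
Terminal payoffs (K − S): max(-64, 0) = 0, max(-18.5, 0) = 0, max(14.75, 0) = 14.75
Node u (S = 130): V_u = 1/1.12·[0.4857·0.0000 + 0.5143·0.0000] = 0.0000
Node d (S = 95): V_d = 1/1.12·[0.4857·0.0000 + 0.5143·14.7500] = 6.7730
Node 0 (S = 100): V_0 = 1/1.12·[0.4857·0.0000 + 0.5143·6.7730] = 3.1100

$3.11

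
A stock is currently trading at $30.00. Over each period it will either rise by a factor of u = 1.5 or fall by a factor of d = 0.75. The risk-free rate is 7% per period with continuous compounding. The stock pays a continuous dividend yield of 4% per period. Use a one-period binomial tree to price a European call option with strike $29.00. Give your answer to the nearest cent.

Per-period risk-free factor R = e^0.07 = 1.0725; dividend-adjusted growth = e^(0.07−0.04) = 1.0305.
Risk-neutral probability p = (1.0305 − 0.75)/(1.5 − 0.75) = 0.2805/0.7500 = 0.3739
Terminal stock prices: S_u = 45, S_d = 22.5
Terminal payoffs (S − K): max(16, 0) = 16, max(-6.5, 0) = 0
Node 0 (S = 30): V_0 = e^(−0.07)·[0.3739·16.0000 + 0.6261·0.0000] = 5.5785

$5.58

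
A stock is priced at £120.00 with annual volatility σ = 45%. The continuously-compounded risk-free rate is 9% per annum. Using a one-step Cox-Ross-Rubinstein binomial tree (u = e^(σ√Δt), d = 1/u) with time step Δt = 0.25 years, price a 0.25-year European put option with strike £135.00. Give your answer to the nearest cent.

£19.38

CRR parameters: u = e^(σ√Δt) = e^(0.45·√0.25) = 1.2523, d = 1/u = 0.7985
Per-period rate: rΔt = 0.09·0.25 = 0.0225, so R = e^0.0225 = 1.0228
Risk-neutral probability p = (e^0.0225 − 0.7985)/(1.2523 − 0.7985) = 0.2242/0.4538 = 0.4941
Terminal stock prices: S_u = 150.3, S_d = 95.82
Terminal payoffs (K − S): max(-15.28, 0) = 0, max(39.18, 0) = 39.18
Node 0 (S = 120): V_0 = e^(−0.0225)·[0.4941·0.0000 + 0.5059·39.1781] = 19.3781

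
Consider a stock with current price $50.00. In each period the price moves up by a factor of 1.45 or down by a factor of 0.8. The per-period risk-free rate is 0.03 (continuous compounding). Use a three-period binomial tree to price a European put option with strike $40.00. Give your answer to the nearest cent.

$3.54

Risk-neutral probability p = (e^0.03 − 0.8)/(1.45 − 0.8) = 0.2305/0.6500 = 0.3545
Terminal stock prices: S_uuu = 152.4, S_uud = 84.1, S_udd = 46.4, S_ddd = 25.6
Terminal payoffs (K − S): max(-112.4, 0) = 0, max(-44.1, 0) = 0, max(-6.4, 0) = 0, max(14.4, 0) = 14.4
Node uu (S = 105.1): V_uu = e^(−0.03)·[0.3545·0.0000 + 0.6455·0.0000] = 0.0000
Node ud (S = 58): V_ud = e^(−0.03)·[0.3545·0.0000 + 0.6455·0.0000] = 0.0000
Node dd (S = 32): V_dd = e^(−0.03)·[0.3545·0.0000 + 0.6455·14.4000] = 9.0199
Node u (S = 72.5): V_u = e^(−0.03)·[0.3545·0.0000 + 0.6455·0.0000] = 0.0000
Node d (S = 40): V_d = e^(−0.03)·[0.3545·0.0000 + 0.6455·9.0199] = 5.6498
Node 0 (S = 50): V_0 = e^(−0.03)·[0.3545·0.0000 + 0.6455·5.6498] = 3.5389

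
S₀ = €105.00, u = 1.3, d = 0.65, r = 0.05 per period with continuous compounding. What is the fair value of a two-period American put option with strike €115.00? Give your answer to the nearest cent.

€22.63

Risk-neutral probability p = (e^0.05 − 0.65)/(1.3 − 0.65) = 0.4013/0.6500 = 0.6173
Terminal stock prices: S_uu = 177.5, S_ud = 88.73, S_dd = 44.36
Terminal payoffs (K − S): max(-62.45, 0) = 0, max(26.27, 0) = 26.27, max(70.64, 0) = 70.64
Node u (S = 136.5): continuation = e^(−0.05)·[0.6173·0.0000 + 0.3827·26.2750] = 9.5640; exercise value = 0.0000 ≤ continuation, so V_u = 9.5640
Node d (S = 68.25): continuation = e^(−0.05)·[0.6173·26.2750 + 0.3827·70.6375] = 41.1414; exercise value = 46.7500 > continuation, so V_d = 46.7500 (exercise)
Node 0 (S = 105): continuation = e^(−0.05)·[0.6173·9.5640 + 0.3827·46.7500] = 22.6332; exercise value = 10.0000 ≤ continuation, so V_0 = 22.6332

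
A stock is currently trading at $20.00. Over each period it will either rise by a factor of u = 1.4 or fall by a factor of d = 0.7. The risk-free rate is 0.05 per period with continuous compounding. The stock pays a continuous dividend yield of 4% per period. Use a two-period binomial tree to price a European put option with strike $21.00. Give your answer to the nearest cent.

Per-period risk-free factor R = e^0.05 = 1.0513; dividend-adjusted growth = e^(0.05−0.04) = 1.0101.
Risk-neutral probability p = (1.0101 − 0.7)/(1.4 − 0.7) = 0.3101/0.7000 = 0.4429
Terminal stock prices: S_uu = 39.2, S_ud = 19.6, S_dd = 9.8
Terminal payoffs (K − S): max(-18.2, 0) = 0, max(1.4, 0) = 1.4, max(11.2, 0) = 11.2
Node u (S = 28): V_u = e^(−0.05)·[0.4429·0.0000 + 0.5571·1.4000] = 0.7419
Node d (S = 14): V_d = e^(−0.05)·[0.4429·1.4000 + 0.5571·11.2000] = 6.5248
Node 0 (S = 20): V_0 = e^(−0.05)·[0.4429·0.7419 + 0.5571·6.5248] = 3.7701

$3.77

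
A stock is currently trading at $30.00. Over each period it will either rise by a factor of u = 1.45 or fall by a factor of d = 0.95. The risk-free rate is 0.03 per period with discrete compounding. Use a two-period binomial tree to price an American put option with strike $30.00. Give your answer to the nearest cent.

Risk-neutral probability p = (1 + 0.03 − 0.95)/(1.45 − 0.95) = 0.0800/0.5000 = 0.1600
Terminal stock prices: S_uu = 63.08, S_ud = 41.32, S_dd = 27.07
Terminal payoffs (K − S): max(-33.08, 0) = 0, max(-11.32, 0) = 0, max(2.925, 0) = 2.925
Node u (S = 43.5): continuation = 1/1.03·[0.1600·0.0000 + 0.8400·0.0000] = 0.0000; exercise value = 0.0000 ≤ continuation, so V_u = 0.0000
Node d (S = 28.5): continuation = 1/1.03·[0.1600·0.0000 + 0.8400·2.9250] = 2.3854; exercise value = 1.5000 ≤ continuation, so V_d = 2.3854
Node 0 (S = 30): continuation = 1/1.03·[0.1600·0.0000 + 0.8400·2.3854] = 1.9454; exercise value = 0.0000 ≤ continuation, so V_0 = 1.9454

$1.95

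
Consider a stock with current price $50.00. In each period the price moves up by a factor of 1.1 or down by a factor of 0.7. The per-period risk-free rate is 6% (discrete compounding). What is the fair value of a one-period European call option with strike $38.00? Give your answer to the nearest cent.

Risk-neutral probability p = (1 + 0.06 − 0.7)/(1.1 − 0.7) = 0.3600/0.4000 = 0.9000
Terminal stock prices: S_u = 55, S_d = 35
Terminal payoffs (S − K): max(17, 0) = 17, max(-3, 0) = 0
Node 0 (S = 50): V_0 = 1/1.06·[0.9000·17.0000 + 0.1000·0.0000] = 14.4340

$14.43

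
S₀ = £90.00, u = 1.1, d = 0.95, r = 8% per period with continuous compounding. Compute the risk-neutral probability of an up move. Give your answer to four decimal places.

p = 0.8886

Risk-neutral probability p = (e^0.08 − 0.95)/(1.1 − 0.95) = 0.1333/0.1500 = 0.8886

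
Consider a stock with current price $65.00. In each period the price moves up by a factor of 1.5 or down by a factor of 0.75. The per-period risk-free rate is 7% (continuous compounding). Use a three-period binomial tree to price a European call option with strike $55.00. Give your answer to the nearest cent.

Risk-neutral probability p = (e^0.07 − 0.75)/(1.5 − 0.75) = 0.3225/0.7500 = 0.4300
Terminal stock prices: S_uuu = 219.4, S_uud = 109.7, S_udd = 54.84, S_ddd = 27.42
Terminal payoffs (S − K): max(164.4, 0) = 164.4, max(54.69, 0) = 54.69, max(-0.1562, 0) = 0, max(-27.58, 0) = 0
Node uu (S = 146.2): V_uu = e^(−0.07)·[0.4300·164.3750 + 0.5700·54.6875] = 94.9683
Node ud (S = 73.12): V_ud = e^(−0.07)·[0.4300·54.6875 + 0.5700·0.0000] = 21.9264
Node dd (S = 36.56): V_dd = e^(−0.07)·[0.4300·0.0000 + 0.5700·0.0000] = 0.0000
Node u (S = 97.5): V_u = e^(−0.07)·[0.4300·94.9683 + 0.5700·21.9264] = 49.7294
Node d (S = 48.75): V_d = e^(−0.07)·[0.4300·21.9264 + 0.5700·0.0000] = 8.7912
Node 0 (S = 65): V_0 = e^(−0.07)·[0.4300·49.7294 + 0.5700·8.7912] = 24.6106

$24.61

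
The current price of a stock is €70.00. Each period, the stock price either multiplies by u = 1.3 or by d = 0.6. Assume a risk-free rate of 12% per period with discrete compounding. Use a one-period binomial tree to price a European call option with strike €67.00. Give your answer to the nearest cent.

€15.92

Risk-neutral probability p = (1 + 0.12 − 0.6)/(1.3 − 0.6) = 0.5200/0.7000 = 0.7429
Terminal stock prices: S_u = 91, S_d = 42
Terminal payoffs (S − K): max(24, 0) = 24, max(-25, 0) = 0
Node 0 (S = 70): V_0 = 1/1.12·[0.7429·24.0000 + 0.2571·0.0000] = 15.9184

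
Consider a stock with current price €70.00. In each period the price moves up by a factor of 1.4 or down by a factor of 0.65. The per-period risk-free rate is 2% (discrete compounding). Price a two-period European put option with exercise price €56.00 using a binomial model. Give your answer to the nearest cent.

€6.52

Risk-neutral probability p = (1 + 0.02 − 0.65)/(1.4 − 0.65) = 0.3700/0.7500 = 0.4933
Terminal stock prices: S_uu = 137.2, S_ud = 63.7, S_dd = 29.58
Terminal payoffs (K − S): max(-81.2, 0) = 0, max(-7.7, 0) = 0, max(26.42, 0) = 26.42
Node u (S = 98): V_u = 1/1.02·[0.4933·0.0000 + 0.5067·0.0000] = 0.0000
Node d (S = 45.5): V_d = 1/1.02·[0.4933·0.0000 + 0.5067·26.4250] = 13.1261
Node 0 (S = 70): V_0 = 1/1.02·[0.4933·0.0000 + 0.5067·13.1261] = 6.5202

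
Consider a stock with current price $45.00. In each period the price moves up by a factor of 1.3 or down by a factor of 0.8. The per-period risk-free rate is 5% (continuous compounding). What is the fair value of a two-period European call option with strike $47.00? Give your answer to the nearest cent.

Risk-neutral probability p = (e^0.05 − 0.8)/(1.3 − 0.8) = 0.2513/0.5000 = 0.5025
Terminal stock prices: S_uu = 76.05, S_ud = 46.8, S_dd = 28.8
Terminal payoffs (S − K): max(29.05, 0) = 29.05, max(-0.2, 0) = 0, max(-18.2, 0) = 0
Node u (S = 58.5): V_u = e^(−0.05)·[0.5025·29.0500 + 0.4975·0.0000] = 13.8869
Node d (S = 36): V_d = e^(−0.05)·[0.5025·0.0000 + 0.4975·0.0000] = 0.0000
Node 0 (S = 45): V_0 = e^(−0.05)·[0.5025·13.8869 + 0.4975·0.0000] = 6.6384

$6.64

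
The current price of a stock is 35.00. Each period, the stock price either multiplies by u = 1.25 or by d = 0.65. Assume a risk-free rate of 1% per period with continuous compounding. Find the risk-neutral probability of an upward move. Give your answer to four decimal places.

Risk-neutral probability p = (e^0.01 − 0.65)/(1.25 − 0.65) = 0.3601/0.6000 = 0.6001

p = 0.6001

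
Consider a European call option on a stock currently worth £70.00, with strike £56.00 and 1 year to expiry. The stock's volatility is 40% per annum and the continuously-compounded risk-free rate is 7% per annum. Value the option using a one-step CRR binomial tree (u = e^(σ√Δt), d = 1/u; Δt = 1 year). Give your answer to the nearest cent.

CRR parameters: u = e^(σ√Δt) = e^(0.4·√1) = 1.4918, d = 1/u = 0.6703
Per-period rate: rΔt = 0.07·1 = 0.07, so R = e^0.07 = 1.0725
Risk-neutral probability p = (e^0.07 − 0.6703)/(1.4918 − 0.6703) = 0.4022/0.8215 = 0.4896
Terminal stock prices: S_u = 104.4, S_d = 46.92
Terminal payoffs (S − K): max(48.43, 0) = 48.43, max(-9.078, 0) = 0
Node 0 (S = 70): V_0 = e^(−0.07)·[0.4896·48.4277 + 0.5104·0.0000] = 22.1061

£22.11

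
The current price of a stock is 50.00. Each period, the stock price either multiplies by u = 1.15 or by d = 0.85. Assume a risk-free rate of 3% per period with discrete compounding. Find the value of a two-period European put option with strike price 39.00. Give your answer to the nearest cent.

0.43

Risk-neutral probability p = (1 + 0.03 − 0.85)/(1.15 − 0.85) = 0.1800/0.3000 = 0.6000
Terminal stock prices: S_uu = 66.12, S_ud = 48.87, S_dd = 36.12
Terminal payoffs (K − S): max(-27.12, 0) = 0, max(-9.875, 0) = 0, max(2.875, 0) = 2.875
Node u (S = 57.5): V_u = 1/1.03·[0.6000·0.0000 + 0.4000·0.0000] = 0.0000
Node d (S = 42.5): V_d = 1/1.03·[0.6000·0.0000 + 0.4000·2.8750] = 1.1165
Node 0 (S = 50): V_0 = 1/1.03·[0.6000·0.0000 + 0.4000·1.1165] = 0.4336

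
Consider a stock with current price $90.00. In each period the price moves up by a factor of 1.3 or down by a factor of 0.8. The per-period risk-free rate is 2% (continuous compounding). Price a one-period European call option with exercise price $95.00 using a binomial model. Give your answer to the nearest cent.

Risk-neutral probability p = (e^0.02 − 0.8)/(1.3 − 0.8) = 0.2202/0.5000 = 0.4404
Terminal stock prices: S_u = 117, S_d = 72
Terminal payoffs (S − K): max(22, 0) = 22, max(-23, 0) = 0
Node 0 (S = 90): V_0 = e^(−0.02)·[0.4404·22.0000 + 0.5596·0.0000] = 9.4970

$9.50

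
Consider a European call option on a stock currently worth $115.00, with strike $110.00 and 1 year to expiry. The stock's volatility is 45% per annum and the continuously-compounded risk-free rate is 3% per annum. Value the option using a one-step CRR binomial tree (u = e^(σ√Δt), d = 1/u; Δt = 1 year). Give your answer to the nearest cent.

$28.82

CRR parameters: u = e^(σ√Δt) = e^(0.45·√1) = 1.5683, d = 1/u = 0.6376
Per-period rate: rΔt = 0.03·1 = 0.03, so R = e^0.03 = 1.0305
Risk-neutral probability p = (e^0.03 − 0.6376)/(1.5683 − 0.6376) = 0.3928/0.9307 = 0.4221
Terminal stock prices: S_u = 180.4, S_d = 73.33
Terminal payoffs (S − K): max(70.36, 0) = 70.36, max(-36.67, 0) = 0
Node 0 (S = 115): V_0 = e^(−0.03)·[0.4221·70.3559 + 0.5779·0.0000] = 28.8184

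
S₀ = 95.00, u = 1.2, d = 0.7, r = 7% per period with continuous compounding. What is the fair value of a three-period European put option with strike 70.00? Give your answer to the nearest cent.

2.17

Risk-neutral probability p = (e^0.07 − 0.7)/(1.2 − 0.7) = 0.3725/0.5000 = 0.7450
Terminal stock prices: S_uuu = 164.2, S_uud = 95.76, S_udd = 55.86, S_ddd = 32.58
Terminal payoffs (K − S): max(-94.16, 0) = 0, max(-25.76, 0) = 0, max(14.14, 0) = 14.14, max(37.42, 0) = 37.42
Node uu (S = 136.8): V_uu = e^(−0.07)·[0.7450·0.0000 + 0.2550·0.0000] = 0.0000
Node ud (S = 79.8): V_ud = e^(−0.07)·[0.7450·0.0000 + 0.2550·14.1400] = 3.3617
Node dd (S = 46.55): V_dd = e^(−0.07)·[0.7450·14.1400 + 0.2550·37.4150] = 18.7176
Node u (S = 114): V_u = e^(−0.07)·[0.7450·0.0000 + 0.2550·3.3617] = 0.7992
Node d (S = 66.5): V_d = e^(−0.07)·[0.7450·3.3617 + 0.2550·18.7176] = 6.7852
Node 0 (S = 95): V_0 = e^(−0.07)·[0.7450·0.7992 + 0.2550·6.7852] = 2.1683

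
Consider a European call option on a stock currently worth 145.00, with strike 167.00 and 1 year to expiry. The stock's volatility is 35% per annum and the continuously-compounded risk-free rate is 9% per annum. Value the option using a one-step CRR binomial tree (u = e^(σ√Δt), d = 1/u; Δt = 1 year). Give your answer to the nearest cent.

CRR parameters: u = e^(σ√Δt) = e^(0.35·√1) = 1.4191, d = 1/u = 0.7047
Per-period rate: rΔt = 0.09·1 = 0.09, so R = e^0.09 = 1.0942
Risk-neutral probability p = (e^0.09 − 0.7047)/(1.4191 − 0.7047) = 0.3895/0.7144 = 0.5452
Terminal stock prices: S_u = 205.8, S_d = 102.2
Terminal payoffs (S − K): max(38.76, 0) = 38.76, max(-64.82, 0) = 0
Node 0 (S = 145): V_0 = e^(−0.09)·[0.5452·38.7648 + 0.4548·0.0000] = 19.3159

19.32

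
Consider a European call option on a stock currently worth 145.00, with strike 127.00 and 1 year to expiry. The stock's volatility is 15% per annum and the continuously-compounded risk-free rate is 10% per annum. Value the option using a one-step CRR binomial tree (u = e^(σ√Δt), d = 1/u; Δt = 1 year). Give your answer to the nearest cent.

30.46

CRR parameters: u = e^(σ√Δt) = e^(0.15·√1) = 1.1618, d = 1/u = 0.8607
Per-period rate: rΔt = 0.1·1 = 0.1, so R = e^0.1 = 1.1052
Risk-neutral probability p = (e^0.1 − 0.8607)/(1.1618 − 0.8607) = 0.2445/0.3011 = 0.8118
Terminal stock prices: S_u = 168.5, S_d = 124.8
Terminal payoffs (S − K): max(41.47, 0) = 41.47, max(-2.197, 0) = 0
Node 0 (S = 145): V_0 = e^(−0.1)·[0.8118·41.4660 + 0.1882·0.0000] = 30.4598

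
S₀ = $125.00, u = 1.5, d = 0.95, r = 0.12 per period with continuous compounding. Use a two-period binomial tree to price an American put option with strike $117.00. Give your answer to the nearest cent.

$1.51

Risk-neutral probability p = (e^0.12 − 0.95)/(1.5 − 0.95) = 0.1775/0.5500 = 0.3227
Terminal stock prices: S_uu = 281.2, S_ud = 178.1, S_dd = 112.8
Terminal payoffs (K − S): max(-164.2, 0) = 0, max(-61.12, 0) = 0, max(4.188, 0) = 4.188
Node u (S = 187.5): continuation = e^(−0.12)·[0.3227·0.0000 + 0.6773·0.0000] = 0.0000; exercise value = 0.0000 ≤ continuation, so V_u = 0.0000
Node d (S = 118.8): continuation = e^(−0.12)·[0.3227·0.0000 + 0.6773·4.1875] = 2.5154; exercise value = 0.0000 ≤ continuation, so V_d = 2.5154
Node 0 (S = 125): continuation = e^(−0.12)·[0.3227·0.0000 + 0.6773·2.5154] = 1.5110; exercise value = 0.0000 ≤ continuation, so V_0 = 1.5110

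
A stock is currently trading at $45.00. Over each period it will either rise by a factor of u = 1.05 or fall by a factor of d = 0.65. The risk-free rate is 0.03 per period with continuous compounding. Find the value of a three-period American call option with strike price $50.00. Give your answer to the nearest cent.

$1.65

Risk-neutral probability p = (e^0.03 − 0.65)/(1.05 − 0.65) = 0.3805/0.4000 = 0.9511
Terminal stock prices: S_uuu = 52.09, S_uud = 32.25, S_udd = 19.96, S_ddd = 12.36
Terminal payoffs (S − K): max(2.093, 0) = 2.093, max(-17.75, 0) = 0, max(-30.04, 0) = 0, max(-37.64, 0) = 0
Node uu (S = 49.61): continuation = e^(−0.03)·[0.9511·2.0931 + 0.0489·0.0000] = 1.9320; exercise value = 0.0000 ≤ continuation, so V_uu = 1.9320
Node ud (S = 30.71): continuation = e^(−0.03)·[0.9511·0.0000 + 0.0489·0.0000] = 0.0000; exercise value = 0.0000 ≤ continuation, so V_ud = 0.0000
Node dd (S = 19.01): continuation = e^(−0.03)·[0.9511·0.0000 + 0.0489·0.0000] = 0.0000; exercise value = 0.0000 ≤ continuation, so V_dd = 0.0000
Node u (S = 47.25): continuation = e^(−0.03)·[0.9511·1.9320 + 0.0489·0.0000] = 1.7833; exercise value = 0.0000 ≤ continuation, so V_u = 1.7833
Node d (S = 29.25): continuation = e^(−0.03)·[0.9511·0.0000 + 0.0489·0.0000] = 0.0000; exercise value = 0.0000 ≤ continuation, so V_d = 0.0000
Node 0 (S = 45): continuation = e^(−0.03)·[0.9511·1.7833 + 0.0489·0.0000] = 1.6460; exercise value = 0.0000 ≤ continuation, so V_0 = 1.6460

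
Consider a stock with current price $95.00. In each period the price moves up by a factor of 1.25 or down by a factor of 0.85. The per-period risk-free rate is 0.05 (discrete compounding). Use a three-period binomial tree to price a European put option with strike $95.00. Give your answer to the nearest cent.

Risk-neutral probability p = (1 + 0.05 − 0.85)/(1.25 − 0.85) = 0.2000/0.4000 = 0.5000
Terminal stock prices: S_uuu = 185.5, S_uud = 126.2, S_udd = 85.8, S_ddd = 58.34
Terminal payoffs (K − S): max(-90.55, 0) = 0, max(-31.17, 0) = 0, max(9.203, 0) = 9.203, max(36.66, 0) = 36.66
Node uu (S = 148.4): V_uu = 1/1.05·[0.5000·0.0000 + 0.5000·0.0000] = 0.0000
Node ud (S = 100.9): V_ud = 1/1.05·[0.5000·0.0000 + 0.5000·9.2031] = 4.3824
Node dd (S = 68.64): V_dd = 1/1.05·[0.5000·9.2031 + 0.5000·36.6581] = 21.8387
Node u (S = 118.8): V_u = 1/1.05·[0.5000·0.0000 + 0.5000·4.3824] = 2.0869
Node d (S = 80.75): V_d = 1/1.05·[0.5000·4.3824 + 0.5000·21.8387] = 12.4863
Node 0 (S = 95): V_0 = 1/1.05·[0.5000·2.0869 + 0.5000·12.4863] = 6.9396

$6.94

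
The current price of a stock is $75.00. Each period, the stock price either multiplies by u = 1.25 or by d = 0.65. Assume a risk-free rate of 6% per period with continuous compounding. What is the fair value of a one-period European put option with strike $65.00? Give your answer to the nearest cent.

Risk-neutral probability p = (e^0.06 − 0.65)/(1.25 − 0.65) = 0.4118/0.6000 = 0.6864
Terminal stock prices: S_u = 93.75, S_d = 48.75
Terminal payoffs (K − S): max(-28.75, 0) = 0, max(16.25, 0) = 16.25
Node 0 (S = 75): V_0 = e^(−0.06)·[0.6864·0.0000 + 0.3136·16.2500] = 4.7993

$4.80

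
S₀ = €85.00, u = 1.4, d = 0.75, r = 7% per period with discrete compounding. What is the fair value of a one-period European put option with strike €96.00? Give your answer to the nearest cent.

€15.30

Risk-neutral probability p = (1 + 0.07 − 0.75)/(1.4 − 0.75) = 0.3200/0.6500 = 0.4923
Terminal stock prices: S_u = 119, S_d = 63.75
Terminal payoffs (K − S): max(-23, 0) = 0, max(32.25, 0) = 32.25
Node 0 (S = 85): V_0 = 1/1.07·[0.4923·0.0000 + 0.5077·32.2500] = 15.3019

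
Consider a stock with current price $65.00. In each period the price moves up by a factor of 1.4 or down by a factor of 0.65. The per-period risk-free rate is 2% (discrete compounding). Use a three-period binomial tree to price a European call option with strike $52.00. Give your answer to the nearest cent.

Risk-neutral probability p = (1 + 0.02 − 0.65)/(1.4 − 0.65) = 0.3700/0.7500 = 0.4933
Terminal stock prices: S_uuu = 178.4, S_uud = 82.81, S_udd = 38.45, S_ddd = 17.85
Terminal payoffs (S − K): max(126.4, 0) = 126.4, max(30.81, 0) = 30.81, max(-13.55, 0) = 0, max(-34.15, 0) = 0
Node uu (S = 127.4): V_uu = 1/1.02·[0.4933·126.3600 + 0.5067·30.8100] = 76.4196
Node ud (S = 59.15): V_ud = 1/1.02·[0.4933·30.8100 + 0.5067·0.0000] = 14.9016
Node dd (S = 27.46): V_dd = 1/1.02·[0.4933·0.0000 + 0.5067·0.0000] = 0.0000
Node u (S = 91): V_u = 1/1.02·[0.4933·76.4196 + 0.5067·14.9016] = 44.3632
Node d (S = 42.25): V_d = 1/1.02·[0.4933·14.9016 + 0.5067·0.0000] = 7.2073
Node 0 (S = 65): V_0 = 1/1.02·[0.4933·44.3632 + 0.5067·7.2073] = 25.0368

$25.04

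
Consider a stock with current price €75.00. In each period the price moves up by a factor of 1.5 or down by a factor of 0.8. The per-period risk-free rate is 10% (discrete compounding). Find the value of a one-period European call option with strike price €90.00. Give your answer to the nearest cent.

€8.77

Risk-neutral probability p = (1 + 0.1 − 0.8)/(1.5 − 0.8) = 0.3000/0.7000 = 0.4286
Terminal stock prices: S_u = 112.5, S_d = 60
Terminal payoffs (S − K): max(22.5, 0) = 22.5, max(-30, 0) = 0
Node 0 (S = 75): V_0 = 1/1.1·[0.4286·22.5000 + 0.5714·0.0000] = 8.7662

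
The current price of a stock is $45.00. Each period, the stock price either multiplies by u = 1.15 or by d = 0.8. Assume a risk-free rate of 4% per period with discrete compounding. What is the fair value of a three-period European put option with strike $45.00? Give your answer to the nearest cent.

Risk-neutral probability p = (1 + 0.04 − 0.8)/(1.15 − 0.8) = 0.2400/0.3500 = 0.6857
Terminal stock prices: S_uuu = 68.44, S_uud = 47.61, S_udd = 33.12, S_ddd = 23.04
Terminal payoffs (K − S): max(-23.44, 0) = 0, max(-2.61, 0) = 0, max(11.88, 0) = 11.88, max(21.96, 0) = 21.96
Node uu (S = 59.51): V_uu = 1/1.04·[0.6857·0.0000 + 0.3143·0.0000] = 0.0000
Node ud (S = 41.4): V_ud = 1/1.04·[0.6857·0.0000 + 0.3143·11.8800] = 3.5901
Node dd (S = 28.8): V_dd = 1/1.04·[0.6857·11.8800 + 0.3143·21.9600] = 14.4692
Node u (S = 51.75): V_u = 1/1.04·[0.6857·0.0000 + 0.3143·3.5901] = 1.0849
Node d (S = 36): V_d = 1/1.04·[0.6857·3.5901 + 0.3143·14.4692] = 6.7397
Node 0 (S = 45): V_0 = 1/1.04·[0.6857·1.0849 + 0.3143·6.7397] = 2.7520

$2.75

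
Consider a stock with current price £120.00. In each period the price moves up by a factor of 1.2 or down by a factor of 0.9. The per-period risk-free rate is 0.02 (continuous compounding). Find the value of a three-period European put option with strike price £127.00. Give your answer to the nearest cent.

£12.22

Risk-neutral probability p = (e^0.02 − 0.9)/(1.2 − 0.9) = 0.1202/0.3000 = 0.4007
Terminal stock prices: S_uuu = 207.4, S_uud = 155.5, S_udd = 116.6, S_ddd = 87.48
Terminal payoffs (K − S): max(-80.36, 0) = 0, max(-28.52, 0) = 0, max(10.36, 0) = 10.36, max(39.52, 0) = 39.52
Node uu (S = 172.8): V_uu = e^(−0.02)·[0.4007·0.0000 + 0.5993·0.0000] = 0.0000
Node ud (S = 129.6): V_ud = e^(−0.02)·[0.4007·0.0000 + 0.5993·10.3600] = 6.0861
Node dd (S = 97.2): V_dd = e^(−0.02)·[0.4007·10.3600 + 0.5993·39.5200] = 27.2852
Node u (S = 144): V_u = e^(−0.02)·[0.4007·0.0000 + 0.5993·6.0861] = 3.5753
Node d (S = 108): V_d = e^(−0.02)·[0.4007·6.0861 + 0.5993·27.2852] = 18.4193
Node 0 (S = 120): V_0 = e^(−0.02)·[0.4007·3.5753 + 0.5993·18.4193] = 12.2248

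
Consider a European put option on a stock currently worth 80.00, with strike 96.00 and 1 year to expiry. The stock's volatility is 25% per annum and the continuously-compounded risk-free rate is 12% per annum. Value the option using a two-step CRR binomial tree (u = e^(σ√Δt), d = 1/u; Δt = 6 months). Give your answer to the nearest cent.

11.45

CRR parameters: u = e^(σ√Δt) = e^(0.25·√0.5) = 1.1934, d = 1/u = 0.8380
Per-period rate: rΔt = 0.12·0.5 = 0.06, so R = e^0.06 = 1.0618
Risk-neutral probability p = (e^0.06 − 0.8380)/(1.1934 − 0.8380) = 0.2239/0.3554 = 0.6299
Terminal stock prices: S_uu = 113.9, S_ud = 80, S_dd = 56.18
Terminal payoffs (K − S): max(-17.93, 0) = 0, max(16, 0) = 16, max(39.82, 0) = 39.82
Node u (S = 95.47): V_u = e^(−0.06)·[0.6299·0.0000 + 0.3701·16.0000] = 5.5766
Node d (S = 67.04): V_d = e^(−0.06)·[0.6299·16.0000 + 0.3701·39.8249] = 23.3720
Node 0 (S = 80): V_0 = e^(−0.06)·[0.6299·5.5766 + 0.3701·23.3720] = 11.4541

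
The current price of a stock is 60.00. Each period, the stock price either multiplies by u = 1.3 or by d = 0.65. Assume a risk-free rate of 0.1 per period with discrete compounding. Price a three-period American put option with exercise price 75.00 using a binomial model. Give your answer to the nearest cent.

Risk-neutral probability p = (1 + 0.1 − 0.65)/(1.3 − 0.65) = 0.4500/0.6500 = 0.6923
Terminal stock prices: S_uuu = 131.8, S_uud = 65.91, S_udd = 32.96, S_ddd = 16.48
Terminal payoffs (K − S): max(-56.82, 0) = 0, max(9.09, 0) = 9.09, max(42.04, 0) = 42.04, max(58.52, 0) = 58.52
Node uu (S = 101.4): continuation = 1/1.1·[0.6923·0.0000 + 0.3077·9.0900] = 2.5427; exercise value = 0.0000 ≤ continuation, so V_uu = 2.5427
Node ud (S = 50.7): continuation = 1/1.1·[0.6923·9.0900 + 0.3077·42.0450] = 17.4818; exercise value = 24.3000 > continuation, so V_ud = 24.3000 (exercise)
Node dd (S = 25.35): continuation = 1/1.1·[0.6923·42.0450 + 0.3077·58.5225] = 42.8318; exercise value = 49.6500 > continuation, so V_dd = 49.6500 (exercise)
Node u (S = 78): continuation = 1/1.1·[0.6923·2.5427 + 0.3077·24.3000] = 8.3975; exercise value = 0.0000 ≤ continuation, so V_u = 8.3975
Node d (S = 39): continuation = 1/1.1·[0.6923·24.3000 + 0.3077·49.6500] = 29.1818; exercise value = 36.0000 > continuation, so V_d = 36.0000 (exercise)
Node 0 (S = 60): continuation = 1/1.1·[0.6923·8.3975 + 0.3077·36.0000] = 15.3551; exercise value = 15.0000 ≤ continuation, so V_0 = 15.3551

15.36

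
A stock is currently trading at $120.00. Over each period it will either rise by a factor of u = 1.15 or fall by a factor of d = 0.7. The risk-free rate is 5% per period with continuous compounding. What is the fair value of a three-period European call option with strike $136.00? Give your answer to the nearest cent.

$19.04

Risk-neutral probability p = (e^0.05 − 0.7)/(1.15 − 0.7) = 0.3513/0.4500 = 0.7806
Terminal stock prices: S_uuu = 182.5, S_uud = 111.1, S_udd = 67.62, S_ddd = 41.16
Terminal payoffs (S − K): max(46.5, 0) = 46.5, max(-24.91, 0) = 0, max(-68.38, 0) = 0, max(-94.84, 0) = 0
Node uu (S = 158.7): V_uu = e^(−0.05)·[0.7806·46.5050 + 0.2194·0.0000] = 34.5315
Node ud (S = 96.6): V_ud = e^(−0.05)·[0.7806·0.0000 + 0.2194·0.0000] = 0.0000
Node dd (S = 58.8): V_dd = e^(−0.05)·[0.7806·0.0000 + 0.2194·0.0000] = 0.0000
Node u (S = 138): V_u = e^(−0.05)·[0.7806·34.5315 + 0.2194·0.0000] = 25.6407
Node d (S = 84): V_d = e^(−0.05)·[0.7806·0.0000 + 0.2194·0.0000] = 0.0000
Node 0 (S = 120): V_0 = e^(−0.05)·[0.7806·25.6407 + 0.2194·0.0000] = 19.0390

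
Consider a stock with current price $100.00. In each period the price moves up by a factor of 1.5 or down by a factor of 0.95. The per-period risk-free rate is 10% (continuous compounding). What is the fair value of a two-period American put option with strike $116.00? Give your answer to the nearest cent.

$16.00

Risk-neutral probability p = (e^0.1 − 0.95)/(1.5 − 0.95) = 0.1552/0.5500 = 0.2821
Terminal stock prices: S_uu = 225, S_ud = 142.5, S_dd = 90.25
Terminal payoffs (K − S): max(-109, 0) = 0, max(-26.5, 0) = 0, max(25.75, 0) = 25.75
Node u (S = 150): continuation = e^(−0.1)·[0.2821·0.0000 + 0.7179·0.0000] = 0.0000; exercise value = 0.0000 ≤ continuation, so V_u = 0.0000
Node d (S = 95): continuation = e^(−0.1)·[0.2821·0.0000 + 0.7179·25.7500] = 16.7261; exercise value = 21.0000 > continuation, so V_d = 21.0000 (exercise)
Node 0 (S = 100): continuation = e^(−0.1)·[0.2821·0.0000 + 0.7179·21.0000] = 13.6407; exercise value = 16.0000 > continuation, so V_0 = 16.0000 (exercise)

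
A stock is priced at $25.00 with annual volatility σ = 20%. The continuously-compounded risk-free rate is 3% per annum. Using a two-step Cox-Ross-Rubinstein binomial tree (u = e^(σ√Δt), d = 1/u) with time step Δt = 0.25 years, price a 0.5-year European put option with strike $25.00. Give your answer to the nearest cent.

$1.06

CRR parameters: u = e^(σ√Δt) = e^(0.2·√0.25) = 1.1052, d = 1/u = 0.9048
Per-period rate: rΔt = 0.03·0.25 = 0.0075, so R = e^0.0075 = 1.0075
Risk-neutral probability p = (e^0.0075 − 0.9048)/(1.1052 − 0.9048) = 0.1027/0.2003 = 0.5126
Terminal stock prices: S_uu = 30.54, S_ud = 25, S_dd = 20.47
Terminal payoffs (K − S): max(-5.535, 0) = 0, max(0, 0) = 0, max(4.532, 0) = 4.532
Node u (S = 27.63): V_u = e^(−0.0075)·[0.5126·0.0000 + 0.4874·0.0000] = 0.0000
Node d (S = 22.62): V_d = e^(−0.0075)·[0.5126·0.0000 + 0.4874·4.5317] = 2.1923
Node 0 (S = 25): V_0 = e^(−0.0075)·[0.5126·0.0000 + 0.4874·2.1923] = 1.0605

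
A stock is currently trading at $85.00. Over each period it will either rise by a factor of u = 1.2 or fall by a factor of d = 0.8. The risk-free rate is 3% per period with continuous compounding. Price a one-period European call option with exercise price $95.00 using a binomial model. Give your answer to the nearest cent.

$3.91

Risk-neutral probability p = (e^0.03 − 0.8)/(1.2 − 0.8) = 0.2305/0.4000 = 0.5761
Terminal stock prices: S_u = 102, S_d = 68
Terminal payoffs (S − K): max(7, 0) = 7, max(-27, 0) = 0
Node 0 (S = 85): V_0 = e^(−0.03)·[0.5761·7.0000 + 0.4239·0.0000] = 3.9138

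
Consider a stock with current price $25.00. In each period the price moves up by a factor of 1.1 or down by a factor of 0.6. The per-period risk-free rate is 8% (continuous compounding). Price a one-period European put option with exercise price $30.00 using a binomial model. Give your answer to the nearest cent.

$2.69

Risk-neutral probability p = (e^0.08 − 0.6)/(1.1 − 0.6) = 0.4833/0.5000 = 0.9666
Terminal stock prices: S_u = 27.5, S_d = 15
Terminal payoffs (K − S): max(2.5, 0) = 2.5, max(15, 0) = 15
Node 0 (S = 25): V_0 = e^(−0.08)·[0.9666·2.5000 + 0.0334·15.0000] = 2.6935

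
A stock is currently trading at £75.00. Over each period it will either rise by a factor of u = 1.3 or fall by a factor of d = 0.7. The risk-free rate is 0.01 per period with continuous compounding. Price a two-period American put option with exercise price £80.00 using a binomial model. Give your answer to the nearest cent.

Risk-neutral probability p = (e^0.01 − 0.7)/(1.3 − 0.7) = 0.3101/0.6000 = 0.5168
Terminal stock prices: S_uu = 126.8, S_ud = 68.25, S_dd = 36.75
Terminal payoffs (K − S): max(-46.75, 0) = 0, max(11.75, 0) = 11.75, max(43.25, 0) = 43.25
Node u (S = 97.5): continuation = e^(−0.01)·[0.5168·0.0000 + 0.4832·11.7500] = 5.6217; exercise value = 0.0000 ≤ continuation, so V_u = 5.6217
Node d (S = 52.5): continuation = e^(−0.01)·[0.5168·11.7500 + 0.4832·43.2500] = 26.7040; exercise value = 27.5000 > continuation, so V_d = 27.5000 (exercise)
Node 0 (S = 75): continuation = e^(−0.01)·[0.5168·5.6217 + 0.4832·27.5000] = 16.0332; exercise value = 5.0000 ≤ continuation, so V_0 = 16.0332

£16.03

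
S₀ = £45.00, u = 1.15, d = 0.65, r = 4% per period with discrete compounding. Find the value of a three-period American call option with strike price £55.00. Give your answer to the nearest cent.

£5.67

Risk-neutral probability p = (1 + 0.04 − 0.65)/(1.15 − 0.65) = 0.3900/0.5000 = 0.7800
Terminal stock prices: S_uuu = 68.44, S_uud = 38.68, S_udd = 21.86, S_ddd = 12.36
Terminal payoffs (S − K): max(13.44, 0) = 13.44, max(-16.32, 0) = 0, max(-33.14, 0) = 0, max(-42.64, 0) = 0
Node uu (S = 59.51): continuation = 1/1.04·[0.7800·13.4394 + 0.2200·0.0000] = 10.0795; exercise value = 4.5125 ≤ continuation, so V_uu = 10.0795
Node ud (S = 33.64): continuation = 1/1.04·[0.7800·0.0000 + 0.2200·0.0000] = 0.0000; exercise value = 0.0000 ≤ continuation, so V_ud = 0.0000
Node dd (S = 19.01): continuation = 1/1.04·[0.7800·0.0000 + 0.2200·0.0000] = 0.0000; exercise value = 0.0000 ≤ continuation, so V_dd = 0.0000
Node u (S = 51.75): continuation = 1/1.04·[0.7800·10.0795 + 0.2200·0.0000] = 7.5596; exercise value = 0.0000 ≤ continuation, so V_u = 7.5596
Node d (S = 29.25): continuation = 1/1.04·[0.7800·0.0000 + 0.2200·0.0000] = 0.0000; exercise value = 0.0000 ≤ continuation, so V_d = 0.0000
Node 0 (S = 45): continuation = 1/1.04·[0.7800·7.5596 + 0.2200·0.0000] = 5.6697; exercise value = 0.0000 ≤ continuation, so V_0 = 5.6697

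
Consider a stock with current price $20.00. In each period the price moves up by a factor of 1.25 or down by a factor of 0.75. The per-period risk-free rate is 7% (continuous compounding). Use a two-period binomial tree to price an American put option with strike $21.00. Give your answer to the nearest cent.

Risk-neutral probability p = (e^0.07 − 0.75)/(1.25 − 0.75) = 0.3225/0.5000 = 0.6450
Terminal stock prices: S_uu = 31.25, S_ud = 18.75, S_dd = 11.25
Terminal payoffs (K − S): max(-10.25, 0) = 0, max(2.25, 0) = 2.25, max(9.75, 0) = 9.75
Node u (S = 25): continuation = e^(−0.07)·[0.6450·0.0000 + 0.3550·2.2500] = 0.7447; exercise value = 0.0000 ≤ continuation, so V_u = 0.7447
Node d (S = 15): continuation = e^(−0.07)·[0.6450·2.2500 + 0.3550·9.7500] = 4.5803; exercise value = 6.0000 > continuation, so V_d = 6.0000 (exercise)
Node 0 (S = 20): continuation = e^(−0.07)·[0.6450·0.7447 + 0.3550·6.0000] = 2.4338; exercise value = 1.0000 ≤ continuation, so V_0 = 2.4338

$2.43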